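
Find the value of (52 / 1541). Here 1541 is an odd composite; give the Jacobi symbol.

-1

Pull out 2^2: since 1541 ≡ 5 (mod 8), (2/1541) = -1, so (2/1541)^2 = +1.
Reciprocity: 13 ≡ 1 and 1541 ≡ 1 (mod 4), so (13/1541) = +(1541/13).
Reduce top mod 13: now compute (7/13).
Reciprocity: 7 ≡ 3 and 13 ≡ 1 (mod 4), so (7/13) = +(13/7).
Reduce top mod 7: now compute (6/7).
Pull out 2: since 7 ≡ 7 (mod 8), (2/7) = +1.
Reciprocity: 3 ≡ 3 and 7 ≡ 3 (mod 4), so (3/7) = −(7/3).
Reduce top mod 3: now compute (1/3).
Reached (1/3) = 1. Collecting the sign flips along the way, the symbol is -1.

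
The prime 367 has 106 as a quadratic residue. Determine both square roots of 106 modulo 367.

145, 222

Since 367 ≡ 3 (mod 4), a square root of 106 is 106^((367+1)/4) = 106^92 mod 367.
Repeated squaring: 106^2≡226, 106^4≡63, 106^8≡299, 106^16≡220, 106^32≡323, 106^64≡101 (mod 367).
106^92 = 106^(64+16+8+4) ≡ 145 (mod 367).
Check: 145² = 21025 ≡ 106 (mod 367). The two roots are 145 and 222.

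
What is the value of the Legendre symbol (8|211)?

Pull out 2^3: since 211 ≡ 3 (mod 8), (2/211) = -1, so (2/211)^3 = -1.
Reached (1/211) = 1. Collecting the sign flips along the way, the symbol is -1.

-1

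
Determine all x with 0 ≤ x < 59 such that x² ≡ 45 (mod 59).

Since 59 ≡ 3 (mod 4), a square root of 45 is 45^((59+1)/4) = 45^15 mod 59.
Repeated squaring: 45^2≡19, 45^4≡7, 45^8≡49 (mod 59).
45^15 = 45^(8+4+2+1) ≡ 35 (mod 59).
Check: 35² = 1225 ≡ 45 (mod 59). The two roots are 24 and 35.

24, 35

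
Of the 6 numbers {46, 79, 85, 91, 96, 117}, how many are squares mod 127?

2

(46/127) = -1 → non-residue.
(79/127) = +1 → QR.
(85/127) = -1 → non-residue.
(91/127) = -1 → non-residue.
(96/127) = -1 → non-residue.
(117/127) = +1 → QR.
Total quadratic residues among the 6: 2.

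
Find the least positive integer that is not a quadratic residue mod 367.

(2/367) = +1, so 2 is a residue.
(3/367) = −1, so 3 is the smallest positive non-residue mod 367.

3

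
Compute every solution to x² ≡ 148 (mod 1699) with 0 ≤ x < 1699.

528, 1171

Since 1699 ≡ 3 (mod 4), a square root of 148 is 148^((1699+1)/4) = 148^425 mod 1699.
Repeated squaring: 148^2≡1516, 148^4≡1208, 148^8≡1522, 148^16≡747, 148^32≡737, 148^64≡1188, 148^128≡1174, 148^256≡387 (mod 1699).
148^425 = 148^(256+128+32+8+1) ≡ 528 (mod 1699).
Check: 528² = 278784 ≡ 148 (mod 1699). The two roots are 528 and 1171.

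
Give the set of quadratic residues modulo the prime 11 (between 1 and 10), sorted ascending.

Square k = 1,…,5 (k and 11−k give the same square):
1²=1, 2²=4, 3²=9, 4²≡5, 5²≡3 (mod 11).
So the quadratic residues mod 11 are {1, 3, 4, 5, 9}.

1 3 4 5 9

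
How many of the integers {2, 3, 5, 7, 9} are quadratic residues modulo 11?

3

(2/11) = -1 → non-residue.
(3/11) = +1 → QR.
(5/11) = +1 → QR.
(7/11) = -1 → non-residue.
(9/11) = +1 → QR.
Total quadratic residues among the 5: 3.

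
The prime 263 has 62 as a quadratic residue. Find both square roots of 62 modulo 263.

59, 204

Since 263 ≡ 3 (mod 4), a square root of 62 is 62^((263+1)/4) = 62^66 mod 263.
Repeated squaring: 62^2≡162, 62^4≡207, 62^8≡243, 62^16≡137, 62^32≡96, 62^64≡11 (mod 263).
62^66 = 62^(64+2) ≡ 204 (mod 263).
Check: 204² = 41616 ≡ 62 (mod 263). The two roots are 59 and 204.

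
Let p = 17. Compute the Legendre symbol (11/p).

-1

Euler's criterion: (11/17) ≡ 11^8 (mod 17).
11^2 ≡ 2 (mod 17)
11^4 ≡ 4 (mod 17)
11^8 ≡ 16 (mod 17)
11^8 = 11^(8) ≡ 16 (mod 17).
Result is 16 ≡ −1, so (11/17) = −1.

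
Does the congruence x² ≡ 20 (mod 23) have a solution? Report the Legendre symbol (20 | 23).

-1

Pull out 2^2: since 23 ≡ 7 (mod 8), (2/23) = +1, so (2/23)^2 = +1.
Reciprocity: 5 ≡ 1 and 23 ≡ 3 (mod 4), so (5/23) = +(23/5).
Reduce top mod 5: now compute (3/5).
Reciprocity: 3 ≡ 3 and 5 ≡ 1 (mod 4), so (3/5) = +(5/3).
Reduce top mod 3: now compute (2/3).
Pull out 2: since 3 ≡ 3 (mod 8), (2/3) = -1.
Reached (1/3) = 1. Collecting the sign flips along the way, the symbol is -1.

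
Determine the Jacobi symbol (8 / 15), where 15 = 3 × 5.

Pull out 2^3: since 15 ≡ 7 (mod 8), (2/15) = +1, so (2/15)^3 = +1.
Reached (1/15) = 1. Collecting the sign flips along the way, the symbol is +1.

1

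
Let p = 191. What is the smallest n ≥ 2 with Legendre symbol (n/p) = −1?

(2/191) = +1, so 2 is a residue.
(3/191) = +1, so 3 is a residue.
(4/191) = +1, so 4 is a residue.
(5/191) = +1, so 5 is a residue.
(6/191) = +1, so 6 is a residue.
(7/191) = −1, so 7 is the smallest positive non-residue mod 191.

7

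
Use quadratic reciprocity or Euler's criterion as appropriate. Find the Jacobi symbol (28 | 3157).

0

Pull out 2^2: since 3157 ≡ 5 (mod 8), (2/3157) = -1, so (2/3157)^2 = +1.
Reciprocity: 7 ≡ 3 and 3157 ≡ 1 (mod 4), so (7/3157) = +(3157/7).
Reduce top mod 7: now compute (0/7).
Top reduces to 0: gcd > 1, so the symbol is 0.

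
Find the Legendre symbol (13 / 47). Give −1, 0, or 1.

-1

Euler's criterion: (13/47) ≡ 13^23 (mod 47).
13^2 ≡ 28 (mod 47)
13^4 ≡ 32 (mod 47)
13^8 ≡ 37 (mod 47)
13^16 ≡ 6 (mod 47)
13^23 = 13^(16+4+2+1) ≡ 46 (mod 47).
Result is 46 ≡ −1, so (13/47) = −1.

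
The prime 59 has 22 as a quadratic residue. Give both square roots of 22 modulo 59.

Since 59 ≡ 3 (mod 4), a square root of 22 is 22^((59+1)/4) = 22^15 mod 59.
Repeated squaring: 22^2≡12, 22^4≡26, 22^8≡27 (mod 59).
22^15 = 22^(8+4+2+1) ≡ 9 (mod 59).
Check: 9² = 81 ≡ 22 (mod 59). The two roots are 9 and 50.

9, 50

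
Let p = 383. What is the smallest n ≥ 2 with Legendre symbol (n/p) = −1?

(2/383) = +1, so 2 is a residue.
(3/383) = +1, so 3 is a residue.
(4/383) = +1, so 4 is a residue.
(5/383) = −1, so 5 is the smallest positive non-residue mod 383.

5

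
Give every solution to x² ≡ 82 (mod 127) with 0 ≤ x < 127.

Since 127 ≡ 3 (mod 4), a square root of 82 is 82^((127+1)/4) = 82^32 mod 127.
Repeated squaring: 82^2≡120, 82^4≡49, 82^8≡115, 82^16≡17, 82^32≡35 (mod 127).
82^32 = 82^(32) ≡ 35 (mod 127).
Check: 35² = 1225 ≡ 82 (mod 127). The two roots are 35 and 92.

35, 92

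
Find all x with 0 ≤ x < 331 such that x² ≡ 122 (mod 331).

Since 331 ≡ 3 (mod 4), a square root of 122 is 122^((331+1)/4) = 122^83 mod 331.
Repeated squaring: 122^2≡320, 122^4≡121, 122^8≡77, 122^16≡302, 122^32≡179, 122^64≡265 (mod 331).
122^83 = 122^(64+16+2+1) ≡ 303 (mod 331).
Check: 303² = 91809 ≡ 122 (mod 331). The two roots are 28 and 303.

28, 303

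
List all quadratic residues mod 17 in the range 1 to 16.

1, 2, 4, 8, 9, 13, 15, 16

Square k = 1,…,8 (k and 17−k give the same square):
1²=1, 2²=4, 3²=9, 4²=16, 5²≡8, 6²≡2, 7²≡15, 8²≡13 (mod 17).
So the quadratic residues mod 17 are {1, 2, 4, 8, 9, 13, 15, 16}.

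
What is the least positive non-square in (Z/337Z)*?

5

(2/337) = +1, so 2 is a residue.
(3/337) = +1, so 3 is a residue.
(4/337) = +1, so 4 is a residue.
(5/337) = −1, so 5 is the smallest positive non-residue mod 337.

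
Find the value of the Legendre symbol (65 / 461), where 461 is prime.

-1

Reciprocity: 65 ≡ 1 and 461 ≡ 1 (mod 4), so (65/461) = +(461/65).
Reduce top mod 65: now compute (6/65).
Pull out 2: since 65 ≡ 1 (mod 8), (2/65) = +1.
Reciprocity: 3 ≡ 3 and 65 ≡ 1 (mod 4), so (3/65) = +(65/3).
Reduce top mod 3: now compute (2/3).
Pull out 2: since 3 ≡ 3 (mod 8), (2/3) = -1.
Reached (1/3) = 1. Collecting the sign flips along the way, the symbol is -1.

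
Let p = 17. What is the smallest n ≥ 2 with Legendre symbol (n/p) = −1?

(2/17) = +1, so 2 is a residue.
(3/17) = −1, so 3 is the smallest positive non-residue mod 17.

3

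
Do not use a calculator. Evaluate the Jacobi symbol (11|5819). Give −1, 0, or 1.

0

Reciprocity: 11 ≡ 3 and 5819 ≡ 3 (mod 4), so (11/5819) = −(5819/11).
Reduce top mod 11: now compute (0/11).
Top reduces to 0: gcd > 1, so the symbol is 0.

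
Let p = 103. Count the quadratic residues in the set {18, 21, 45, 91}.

(18/103) = +1 → QR.
(21/103) = -1 → non-residue.
(45/103) = -1 → non-residue.
(91/103) = +1 → QR.
Total quadratic residues among the 4: 2.

2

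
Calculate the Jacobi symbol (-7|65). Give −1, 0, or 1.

1

First reduce: -7 ≡ 58 (mod 65).
Pull out 2: since 65 ≡ 1 (mod 8), (2/65) = +1.
Reciprocity: 29 ≡ 1 and 65 ≡ 1 (mod 4), so (29/65) = +(65/29).
Reduce top mod 29: now compute (7/29).
Reciprocity: 7 ≡ 3 and 29 ≡ 1 (mod 4), so (7/29) = +(29/7).
Reduce top mod 7: now compute (1/7).
Reached (1/7) = 1. Collecting the sign flips along the way, the symbol is +1.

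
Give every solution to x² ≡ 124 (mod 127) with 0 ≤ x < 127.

39, 88

Since 127 ≡ 3 (mod 4), a square root of 124 is 124^((127+1)/4) = 124^32 mod 127.
Repeated squaring: 124^2≡9, 124^4≡81, 124^8≡84, 124^16≡71, 124^32≡88 (mod 127).
124^32 = 124^(32) ≡ 88 (mod 127).
Check: 88² = 7744 ≡ 124 (mod 127). The two roots are 39 and 88.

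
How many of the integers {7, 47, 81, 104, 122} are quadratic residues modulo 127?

4

(7/127) = -1 → non-residue.
(47/127) = +1 → QR.
(81/127) = +1 → QR.
(104/127) = +1 → QR.
(122/127) = +1 → QR.
Total quadratic residues among the 5: 4.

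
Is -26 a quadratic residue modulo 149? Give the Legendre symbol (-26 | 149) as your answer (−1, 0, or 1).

1

Euler's criterion: (-26/149) ≡ 123^74 (mod 149).
123^2 ≡ 80 (mod 149)
123^4 ≡ 142 (mod 149)
123^8 ≡ 49 (mod 149)
123^16 ≡ 17 (mod 149)
123^32 ≡ 140 (mod 149)
123^64 ≡ 81 (mod 149)
123^74 = 123^(64+8+2) ≡ 1 (mod 149).
Result is 1, so (-26/149) = 1.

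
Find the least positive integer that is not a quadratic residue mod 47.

5

(2/47) = +1, so 2 is a residue.
(3/47) = +1, so 3 is a residue.
(4/47) = +1, so 4 is a residue.
(5/47) = −1, so 5 is the smallest positive non-residue mod 47.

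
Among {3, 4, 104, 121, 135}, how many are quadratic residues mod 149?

3

(3/149) = -1 → non-residue.
(4/149) = +1 → QR.
(104/149) = +1 → QR.
(121/149) = +1 → QR.
(135/149) = -1 → non-residue.
Total quadratic residues among the 5: 3.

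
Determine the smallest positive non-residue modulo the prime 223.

3

(2/223) = +1, so 2 is a residue.
(3/223) = −1, so 3 is the smallest positive non-residue mod 223.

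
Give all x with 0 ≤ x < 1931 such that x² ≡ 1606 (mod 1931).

Since 1931 ≡ 3 (mod 4), a square root of 1606 is 1606^((1931+1)/4) = 1606^483 mod 1931.
Repeated squaring: 1606^2≡1351, 1606^4≡406, 1606^8≡701, 1606^16≡927, 1606^32≡34, 1606^64≡1156, 1606^128≡84, 1606^256≡1263 (mod 1931).
1606^483 = 1606^(256+128+64+32+2+1) ≡ 1687 (mod 1931).
Check: 1687² = 2845969 ≡ 1606 (mod 1931). The two roots are 244 and 1687.

244, 1687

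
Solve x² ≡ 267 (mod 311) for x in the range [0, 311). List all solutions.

Since 311 ≡ 3 (mod 4), a square root of 267 is 267^((311+1)/4) = 267^78 mod 311.
Repeated squaring: 267^2≡70, 267^4≡235, 267^8≡178, 267^16≡273, 267^32≡200, 267^64≡192 (mod 311).
267^78 = 267^(64+8+4+2) ≡ 189 (mod 311).
Check: 189² = 35721 ≡ 267 (mod 311). The two roots are 122 and 189.

122, 189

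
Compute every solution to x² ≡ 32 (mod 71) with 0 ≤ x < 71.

23, 48

Since 71 ≡ 3 (mod 4), a square root of 32 is 32^((71+1)/4) = 32^18 mod 71.
Repeated squaring: 32^2≡30, 32^4≡48, 32^8≡32, 32^16≡30 (mod 71).
32^18 = 32^(16+2) ≡ 48 (mod 71).
Check: 48² = 2304 ≡ 32 (mod 71). The two roots are 23 and 48.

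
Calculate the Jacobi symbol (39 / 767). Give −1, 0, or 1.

0

Reciprocity: 39 ≡ 3 and 767 ≡ 3 (mod 4), so (39/767) = −(767/39).
Reduce top mod 39: now compute (26/39).
Pull out 2: since 39 ≡ 7 (mod 8), (2/39) = +1.
Reciprocity: 13 ≡ 1 and 39 ≡ 3 (mod 4), so (13/39) = +(39/13).
Reduce top mod 13: now compute (0/13).
Top reduces to 0: gcd > 1, so the symbol is 0.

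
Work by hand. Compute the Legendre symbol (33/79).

-1

Reciprocity: 33 ≡ 1 and 79 ≡ 3 (mod 4), so (33/79) = +(79/33).
Reduce top mod 33: now compute (13/33).
Reciprocity: 13 ≡ 1 and 33 ≡ 1 (mod 4), so (13/33) = +(33/13).
Reduce top mod 13: now compute (7/13).
Reciprocity: 7 ≡ 3 and 13 ≡ 1 (mod 4), so (7/13) = +(13/7).
Reduce top mod 7: now compute (6/7).
Pull out 2: since 7 ≡ 7 (mod 8), (2/7) = +1.
Reciprocity: 3 ≡ 3 and 7 ≡ 3 (mod 4), so (3/7) = −(7/3).
Reduce top mod 3: now compute (1/3).
Reached (1/3) = 1. Collecting the sign flips along the way, the symbol is -1.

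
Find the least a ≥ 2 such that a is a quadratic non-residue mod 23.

(2/23) = +1, so 2 is a residue.
(3/23) = +1, so 3 is a residue.
(4/23) = +1, so 4 is a residue.
(5/23) = −1, so 5 is the smallest positive non-residue mod 23.

5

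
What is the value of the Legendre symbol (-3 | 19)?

1

First reduce: -3 ≡ 16 (mod 19).
Pull out 2^4: since 19 ≡ 3 (mod 8), (2/19) = -1, so (2/19)^4 = +1.
Reached (1/19) = 1. Collecting the sign flips along the way, the symbol is +1.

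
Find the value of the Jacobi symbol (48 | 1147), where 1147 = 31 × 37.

-1

Pull out 2^4: since 1147 ≡ 3 (mod 8), (2/1147) = -1, so (2/1147)^4 = +1.
Reciprocity: 3 ≡ 3 and 1147 ≡ 3 (mod 4), so (3/1147) = −(1147/3).
Reduce top mod 3: now compute (1/3).
Reached (1/3) = 1. Collecting the sign flips along the way, the symbol is -1.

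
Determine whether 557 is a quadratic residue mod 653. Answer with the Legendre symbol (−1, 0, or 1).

1

Reciprocity: 557 ≡ 1 and 653 ≡ 1 (mod 4), so (557/653) = +(653/557).
Reduce top mod 557: now compute (96/557).
Pull out 2^5: since 557 ≡ 5 (mod 8), (2/557) = -1, so (2/557)^5 = -1.
Reciprocity: 3 ≡ 3 and 557 ≡ 1 (mod 4), so (3/557) = +(557/3).
Reduce top mod 3: now compute (2/3).
Pull out 2: since 3 ≡ 3 (mod 8), (2/3) = -1.
Reached (1/3) = 1. Collecting the sign flips along the way, the symbol is +1.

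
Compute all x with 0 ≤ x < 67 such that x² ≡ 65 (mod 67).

20, 47

Since 67 ≡ 3 (mod 4), a square root of 65 is 65^((67+1)/4) = 65^17 mod 67.
Repeated squaring: 65^2≡4, 65^4≡16, 65^8≡55, 65^16≡10 (mod 67).
65^17 = 65^(16+1) ≡ 47 (mod 67).
Check: 47² = 2209 ≡ 65 (mod 67). The two roots are 20 and 47.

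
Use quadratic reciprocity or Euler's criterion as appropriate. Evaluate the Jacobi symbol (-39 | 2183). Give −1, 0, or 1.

-1

First reduce: -39 ≡ 2144 (mod 2183).
Pull out 2^5: since 2183 ≡ 7 (mod 8), (2/2183) = +1, so (2/2183)^5 = +1.
Reciprocity: 67 ≡ 3 and 2183 ≡ 3 (mod 4), so (67/2183) = −(2183/67).
Reduce top mod 67: now compute (39/67).
Reciprocity: 39 ≡ 3 and 67 ≡ 3 (mod 4), so (39/67) = −(67/39).
Reduce top mod 39: now compute (28/39).
Pull out 2^2: since 39 ≡ 7 (mod 8), (2/39) = +1, so (2/39)^2 = +1.
Reciprocity: 7 ≡ 3 and 39 ≡ 3 (mod 4), so (7/39) = −(39/7).
Reduce top mod 7: now compute (4/7).
Pull out 2^2: since 7 ≡ 7 (mod 8), (2/7) = +1, so (2/7)^2 = +1.
Reached (1/7) = 1. Collecting the sign flips along the way, the symbol is -1.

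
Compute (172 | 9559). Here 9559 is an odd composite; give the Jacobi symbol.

-1

Pull out 2^2: since 9559 ≡ 7 (mod 8), (2/9559) = +1, so (2/9559)^2 = +1.
Reciprocity: 43 ≡ 3 and 9559 ≡ 3 (mod 4), so (43/9559) = −(9559/43).
Reduce top mod 43: now compute (13/43).
Reciprocity: 13 ≡ 1 and 43 ≡ 3 (mod 4), so (13/43) = +(43/13).
Reduce top mod 13: now compute (4/13).
Pull out 2^2: since 13 ≡ 5 (mod 8), (2/13) = -1, so (2/13)^2 = +1.
Reached (1/13) = 1. Collecting the sign flips along the way, the symbol is -1.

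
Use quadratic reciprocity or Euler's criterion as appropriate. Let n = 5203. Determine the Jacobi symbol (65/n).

-1

Reciprocity: 65 ≡ 1 and 5203 ≡ 3 (mod 4), so (65/5203) = +(5203/65).
Reduce top mod 65: now compute (3/65).
Reciprocity: 3 ≡ 3 and 65 ≡ 1 (mod 4), so (3/65) = +(65/3).
Reduce top mod 3: now compute (2/3).
Pull out 2: since 3 ≡ 3 (mod 8), (2/3) = -1.
Reached (1/3) = 1. Collecting the sign flips along the way, the symbol is -1.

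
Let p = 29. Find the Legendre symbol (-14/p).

-1

First reduce: -14 ≡ 15 (mod 29).
Reciprocity: 15 ≡ 3 and 29 ≡ 1 (mod 4), so (15/29) = +(29/15).
Reduce top mod 15: now compute (14/15).
Pull out 2: since 15 ≡ 7 (mod 8), (2/15) = +1.
Reciprocity: 7 ≡ 3 and 15 ≡ 3 (mod 4), so (7/15) = −(15/7).
Reduce top mod 7: now compute (1/7).
Reached (1/7) = 1. Collecting the sign flips along the way, the symbol is -1.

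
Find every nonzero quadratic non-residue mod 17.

3 5 6 7 10 11 12 14

Square k = 1,…,8 (k and 17−k give the same square):
1²=1, 2²=4, 3²=9, 4²=16, 5²≡8, 6²≡2, 7²≡15, 8²≡13 (mod 17).
The residues are {1, 2, 4, 8, 9, 13, 15, 16}; the non-residues are the remaining 8 nonzero classes.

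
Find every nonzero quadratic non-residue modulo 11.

2 6 7 8 10

Square k = 1,…,5 (k and 11−k give the same square):
1²=1, 2²=4, 3²=9, 4²≡5, 5²≡3 (mod 11).
The residues are {1, 3, 4, 5, 9}; the non-residues are the remaining 5 nonzero classes.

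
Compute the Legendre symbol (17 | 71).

Reciprocity: 17 ≡ 1 and 71 ≡ 3 (mod 4), so (17/71) = +(71/17).
Reduce top mod 17: now compute (3/17).
Reciprocity: 3 ≡ 3 and 17 ≡ 1 (mod 4), so (3/17) = +(17/3).
Reduce top mod 3: now compute (2/3).
Pull out 2: since 3 ≡ 3 (mod 8), (2/3) = -1.
Reached (1/3) = 1. Collecting the sign flips along the way, the symbol is -1.

-1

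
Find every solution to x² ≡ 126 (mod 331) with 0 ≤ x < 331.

78, 253

Since 331 ≡ 3 (mod 4), a square root of 126 is 126^((331+1)/4) = 126^83 mod 331.
Repeated squaring: 126^2≡319, 126^4≡144, 126^8≡214, 126^16≡118, 126^32≡22, 126^64≡153 (mod 331).
126^83 = 126^(64+16+2+1) ≡ 253 (mod 331).
Check: 253² = 64009 ≡ 126 (mod 331). The two roots are 78 and 253.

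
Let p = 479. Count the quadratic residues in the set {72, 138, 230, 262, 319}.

(72/479) = +1 → QR.
(138/479) = +1 → QR.
(230/479) = +1 → QR.
(262/479) = +1 → QR.
(319/479) = -1 → non-residue.
Total quadratic residues among the 5: 4.

4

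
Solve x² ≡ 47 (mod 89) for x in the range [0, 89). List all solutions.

15, 74

89 ≡ 1 (mod 4), so we find a root by search.
Trying successive values, 15² = 225 ≡ 47 (mod 89). The other root is 89 − 15 = 74.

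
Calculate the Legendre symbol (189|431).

-1

Euler's criterion: (189/431) ≡ 189^215 (mod 431).
189^2 ≡ 379 (mod 431)
189^4 ≡ 118 (mod 431)
189^8 ≡ 132 (mod 431)
189^16 ≡ 184 (mod 431)
189^32 ≡ 238 (mod 431)
189^64 ≡ 183 (mod 431)
189^128 ≡ 302 (mod 431)
189^215 = 189^(128+64+16+4+2+1) ≡ 430 (mod 431).
Result is 430 ≡ −1, so (189/431) = −1.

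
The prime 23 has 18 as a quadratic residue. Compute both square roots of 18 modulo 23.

8, 15

Since 23 ≡ 3 (mod 4), a square root of 18 is 18^((23+1)/4) = 18^6 mod 23.
Repeated squaring: 18^2≡2, 18^4≡4 (mod 23).
18^6 = 18^(4+2) ≡ 8 (mod 23).
Check: 8² = 64 ≡ 18 (mod 23). The two roots are 8 and 15.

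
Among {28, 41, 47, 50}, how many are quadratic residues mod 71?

(28/71) = -1 → non-residue.
(41/71) = -1 → non-residue.
(47/71) = -1 → non-residue.
(50/71) = +1 → QR.
Total quadratic residues among the 4: 1.

1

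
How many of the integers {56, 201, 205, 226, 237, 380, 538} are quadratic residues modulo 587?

(56/587) = -1 → non-residue.
(201/587) = +1 → QR.
(205/587) = +1 → QR.
(226/587) = -1 → non-residue.
(237/587) = +1 → QR.
(380/587) = +1 → QR.
(538/587) = -1 → non-residue.
Total quadratic residues among the 7: 4.

4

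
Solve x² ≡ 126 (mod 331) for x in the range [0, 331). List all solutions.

78, 253

Since 331 ≡ 3 (mod 4), a square root of 126 is 126^((331+1)/4) = 126^83 mod 331.
Repeated squaring: 126^2≡319, 126^4≡144, 126^8≡214, 126^16≡118, 126^32≡22, 126^64≡153 (mod 331).
126^83 = 126^(64+16+2+1) ≡ 253 (mod 331).
Check: 253² = 64009 ≡ 126 (mod 331). The two roots are 78 and 253.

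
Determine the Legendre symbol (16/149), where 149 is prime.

1

Pull out 2^4: since 149 ≡ 5 (mod 8), (2/149) = -1, so (2/149)^4 = +1.
Reached (1/149) = 1. Collecting the sign flips along the way, the symbol is +1.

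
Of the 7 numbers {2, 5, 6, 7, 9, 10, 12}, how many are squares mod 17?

(2/17) = +1 → QR.
(5/17) = -1 → non-residue.
(6/17) = -1 → non-residue.
(7/17) = -1 → non-residue.
(9/17) = +1 → QR.
(10/17) = -1 → non-residue.
(12/17) = -1 → non-residue.
Total quadratic residues among the 7: 2.

2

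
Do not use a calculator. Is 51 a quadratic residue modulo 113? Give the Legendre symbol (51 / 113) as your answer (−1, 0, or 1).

Euler's criterion: (51/113) ≡ 51^56 (mod 113).
51^2 ≡ 2 (mod 113)
51^4 ≡ 4 (mod 113)
51^8 ≡ 16 (mod 113)
51^16 ≡ 30 (mod 113)
51^32 ≡ 109 (mod 113)
51^56 = 51^(32+16+8) ≡ 1 (mod 113).
Result is 1, so (51/113) = 1.

1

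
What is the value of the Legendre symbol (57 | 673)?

Euler's criterion: (57/673) ≡ 57^336 (mod 673).
57^2 ≡ 557 (mod 673)
57^4 ≡ 669 (mod 673)
57^8 ≡ 16 (mod 673)
57^16 ≡ 256 (mod 673)
57^32 ≡ 255 (mod 673)
57^64 ≡ 417 (mod 673)
57^128 ≡ 255 (mod 673)
57^256 ≡ 417 (mod 673)
57^336 = 57^(256+64+16) ≡ 672 (mod 673).
Result is 672 ≡ −1, so (57/673) = −1.

-1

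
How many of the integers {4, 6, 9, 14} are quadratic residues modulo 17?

2

(4/17) = +1 → QR.
(6/17) = -1 → non-residue.
(9/17) = +1 → QR.
(14/17) = -1 → non-residue.
Total quadratic residues among the 4: 2.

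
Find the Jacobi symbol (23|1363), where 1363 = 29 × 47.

-1

Reciprocity: 23 ≡ 3 and 1363 ≡ 3 (mod 4), so (23/1363) = −(1363/23).
Reduce top mod 23: now compute (6/23).
Pull out 2: since 23 ≡ 7 (mod 8), (2/23) = +1.
Reciprocity: 3 ≡ 3 and 23 ≡ 3 (mod 4), so (3/23) = −(23/3).
Reduce top mod 3: now compute (2/3).
Pull out 2: since 3 ≡ 3 (mod 8), (2/3) = -1.
Reached (1/3) = 1. Collecting the sign flips along the way, the symbol is -1.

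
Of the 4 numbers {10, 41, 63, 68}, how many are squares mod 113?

2

(10/113) = -1 → non-residue.
(41/113) = +1 → QR.
(63/113) = +1 → QR.
(68/113) = -1 → non-residue.
Total quadratic residues among the 4: 2.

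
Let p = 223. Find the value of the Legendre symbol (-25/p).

-1

First reduce: -25 ≡ 198 (mod 223).
Pull out 2: since 223 ≡ 7 (mod 8), (2/223) = +1.
Reciprocity: 99 ≡ 3 and 223 ≡ 3 (mod 4), so (99/223) = −(223/99).
Reduce top mod 99: now compute (25/99).
Reciprocity: 25 ≡ 1 and 99 ≡ 3 (mod 4), so (25/99) = +(99/25).
Reduce top mod 25: now compute (24/25).
Pull out 2^3: since 25 ≡ 1 (mod 8), (2/25) = +1, so (2/25)^3 = +1.
Reciprocity: 3 ≡ 3 and 25 ≡ 1 (mod 4), so (3/25) = +(25/3).
Reduce top mod 3: now compute (1/3).
Reached (1/3) = 1. Collecting the sign flips along the way, the symbol is -1.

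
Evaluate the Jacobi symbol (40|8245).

Pull out 2^3: since 8245 ≡ 5 (mod 8), (2/8245) = -1, so (2/8245)^3 = -1.
Reciprocity: 5 ≡ 1 and 8245 ≡ 1 (mod 4), so (5/8245) = +(8245/5).
Reduce top mod 5: now compute (0/5).
Top reduces to 0: gcd > 1, so the symbol is 0.

0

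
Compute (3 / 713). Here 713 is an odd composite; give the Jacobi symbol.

Reciprocity: 3 ≡ 3 and 713 ≡ 1 (mod 4), so (3/713) = +(713/3).
Reduce top mod 3: now compute (2/3).
Pull out 2: since 3 ≡ 3 (mod 8), (2/3) = -1.
Reached (1/3) = 1. Collecting the sign flips along the way, the symbol is -1.

-1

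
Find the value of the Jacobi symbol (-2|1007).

First reduce: -2 ≡ 1005 (mod 1007).
Reciprocity: 1005 ≡ 1 and 1007 ≡ 3 (mod 4), so (1005/1007) = +(1007/1005).
Reduce top mod 1005: now compute (2/1005).
Pull out 2: since 1005 ≡ 5 (mod 8), (2/1005) = -1.
Reached (1/1005) = 1. Collecting the sign flips along the way, the symbol is -1.

-1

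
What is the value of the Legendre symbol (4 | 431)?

1

Euler's criterion: (4/431) ≡ 4^215 (mod 431).
4^2 ≡ 16 (mod 431)
4^4 ≡ 256 (mod 431)
4^8 ≡ 24 (mod 431)
4^16 ≡ 145 (mod 431)
4^32 ≡ 337 (mod 431)
4^64 ≡ 216 (mod 431)
4^128 ≡ 108 (mod 431)
4^215 = 4^(128+64+16+4+2+1) ≡ 1 (mod 431).
Result is 1, so (4/431) = 1.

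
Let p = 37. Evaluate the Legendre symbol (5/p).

-1

Reciprocity: 5 ≡ 1 and 37 ≡ 1 (mod 4), so (5/37) = +(37/5).
Reduce top mod 5: now compute (2/5).
Pull out 2: since 5 ≡ 5 (mod 8), (2/5) = -1.
Reached (1/5) = 1. Collecting the sign flips along the way, the symbol is -1.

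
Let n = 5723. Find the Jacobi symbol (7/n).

-1

Reciprocity: 7 ≡ 3 and 5723 ≡ 3 (mod 4), so (7/5723) = −(5723/7).
Reduce top mod 7: now compute (4/7).
Pull out 2^2: since 7 ≡ 7 (mod 8), (2/7) = +1, so (2/7)^2 = +1.
Reached (1/7) = 1. Collecting the sign flips along the way, the symbol is -1.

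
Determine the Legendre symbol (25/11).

1

First reduce: 25 ≡ 3 (mod 11).
Reciprocity: 3 ≡ 3 and 11 ≡ 3 (mod 4), so (3/11) = −(11/3).
Reduce top mod 3: now compute (2/3).
Pull out 2: since 3 ≡ 3 (mod 8), (2/3) = -1.
Reached (1/3) = 1. Collecting the sign flips along the way, the symbol is +1.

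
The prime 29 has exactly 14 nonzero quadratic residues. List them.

Square k = 1,…,14 (k and 29−k give the same square):
1²=1, 2²=4, 3²=9, 4²=16, 5²=25, 6²≡7, 7²≡20, 8²≡6, 9²≡23, 10²≡13, 11²≡5, 12²≡28, 13²≡24, 14²≡22 (mod 29).
So the quadratic residues mod 29 are {1, 4, 5, 6, 7, 9, 13, 16, 20, 22, 23, 24, 25, 28}.

1 4 5 6 7 9 13 16 20 22 23 24 25 28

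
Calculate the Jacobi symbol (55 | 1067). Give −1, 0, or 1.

0

Reciprocity: 55 ≡ 3 and 1067 ≡ 3 (mod 4), so (55/1067) = −(1067/55).
Reduce top mod 55: now compute (22/55).
Pull out 2: since 55 ≡ 7 (mod 8), (2/55) = +1.
Reciprocity: 11 ≡ 3 and 55 ≡ 3 (mod 4), so (11/55) = −(55/11).
Reduce top mod 11: now compute (0/11).
Top reduces to 0: gcd > 1, so the symbol is 0.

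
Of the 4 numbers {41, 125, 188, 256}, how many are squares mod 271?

(41/271) = +1 → QR.
(125/271) = +1 → QR.
(188/271) = -1 → non-residue.
(256/271) = +1 → QR.
Total quadratic residues among the 4: 3.

3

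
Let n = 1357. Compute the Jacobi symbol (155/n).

1

Reciprocity: 155 ≡ 3 and 1357 ≡ 1 (mod 4), so (155/1357) = +(1357/155).
Reduce top mod 155: now compute (117/155).
Reciprocity: 117 ≡ 1 and 155 ≡ 3 (mod 4), so (117/155) = +(155/117).
Reduce top mod 117: now compute (38/117).
Pull out 2: since 117 ≡ 5 (mod 8), (2/117) = -1.
Reciprocity: 19 ≡ 3 and 117 ≡ 1 (mod 4), so (19/117) = +(117/19).
Reduce top mod 19: now compute (3/19).
Reciprocity: 3 ≡ 3 and 19 ≡ 3 (mod 4), so (3/19) = −(19/3).
Reduce top mod 3: now compute (1/3).
Reached (1/3) = 1. Collecting the sign flips along the way, the symbol is +1.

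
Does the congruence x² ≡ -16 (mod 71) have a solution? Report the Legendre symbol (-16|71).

-1

Euler's criterion: (-16/71) ≡ 55^35 (mod 71).
55^2 ≡ 43 (mod 71)
55^4 ≡ 3 (mod 71)
55^8 ≡ 9 (mod 71)
55^16 ≡ 10 (mod 71)
55^32 ≡ 29 (mod 71)
55^35 = 55^(32+2+1) ≡ 70 (mod 71).
Result is 70 ≡ −1, so (-16/71) = −1.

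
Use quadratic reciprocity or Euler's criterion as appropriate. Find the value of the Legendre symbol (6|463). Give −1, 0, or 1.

Pull out 2: since 463 ≡ 7 (mod 8), (2/463) = +1.
Reciprocity: 3 ≡ 3 and 463 ≡ 3 (mod 4), so (3/463) = −(463/3).
Reduce top mod 3: now compute (1/3).
Reached (1/3) = 1. Collecting the sign flips along the way, the symbol is -1.

-1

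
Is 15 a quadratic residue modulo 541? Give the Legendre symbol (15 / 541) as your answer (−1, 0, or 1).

Euler's criterion: (15/541) ≡ 15^270 (mod 541).
15^2 ≡ 225 (mod 541)
15^4 ≡ 312 (mod 541)
15^8 ≡ 505 (mod 541)
15^16 ≡ 214 (mod 541)
15^32 ≡ 352 (mod 541)
15^64 ≡ 15 (mod 541)
15^128 ≡ 225 (mod 541)
15^256 ≡ 312 (mod 541)
15^270 = 15^(256+8+4+2) ≡ 1 (mod 541).
Result is 1, so (15/541) = 1.

1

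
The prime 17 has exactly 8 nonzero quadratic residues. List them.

1, 2, 4, 8, 9, 13, 15, 16

Square k = 1,…,8 (k and 17−k give the same square):
1²=1, 2²=4, 3²=9, 4²=16, 5²≡8, 6²≡2, 7²≡15, 8²≡13 (mod 17).
So the quadratic residues mod 17 are {1, 2, 4, 8, 9, 13, 15, 16}.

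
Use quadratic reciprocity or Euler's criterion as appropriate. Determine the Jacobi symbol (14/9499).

Pull out 2: since 9499 ≡ 3 (mod 8), (2/9499) = -1.
Reciprocity: 7 ≡ 3 and 9499 ≡ 3 (mod 4), so (7/9499) = −(9499/7).
Reduce top mod 7: now compute (0/7).
Top reduces to 0: gcd > 1, so the symbol is 0.

0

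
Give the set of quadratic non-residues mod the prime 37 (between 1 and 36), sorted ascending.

Square k = 1,…,18 (k and 37−k give the same square):
1²=1, 2²=4, 3²=9, 4²=16, 5²=25, 6²=36, 7²≡12, 8²≡27, 9²≡7, 10²≡26, 11²≡10, 12²≡33, 13²≡21, 14²≡11, 15²≡3, 16²≡34, 17²≡30, 18²≡28 (mod 37).
The residues are {1, 3, 4, 7, 9, 10, 11, 12, 16, 21, 25, 26, 27, 28, 30, 33, 34, 36}; the non-residues are the remaining 18 nonzero classes.

2, 5, 6, 8, 13, 14, 15, 17, 18, 19, 20, 22, 23, 24, 29, 31, 32, 35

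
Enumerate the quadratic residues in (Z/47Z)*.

Square k = 1,…,23 (k and 47−k give the same square):
1²=1, 2²=4, 3²=9, 4²=16, 5²=25, 6²=36, 7²≡2, 8²≡17, 9²≡34, 10²≡6, 11²≡27, 12²≡3, 13²≡28, 14²≡8, 15²≡37, 16²≡21, 17²≡7, 18²≡42, 19²≡32, 20²≡24, 21²≡18, 22²≡14, 23²≡12 (mod 47).
So the quadratic residues mod 47 are {1, 2, 3, 4, 6, 7, 8, 9, 12, 14, 16, 17, 18, 21, 24, 25, 27, 28, 32, 34, 36, 37, 42}.

1,2,3,4,6,7,8,9,12,14,16,17,18,21,24,25,27,28,32,34,36,37,42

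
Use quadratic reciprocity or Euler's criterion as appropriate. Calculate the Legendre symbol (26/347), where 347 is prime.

Pull out 2: since 347 ≡ 3 (mod 8), (2/347) = -1.
Reciprocity: 13 ≡ 1 and 347 ≡ 3 (mod 4), so (13/347) = +(347/13).
Reduce top mod 13: now compute (9/13).
Reciprocity: 9 ≡ 1 and 13 ≡ 1 (mod 4), so (9/13) = +(13/9).
Reduce top mod 9: now compute (4/9).
Pull out 2^2: since 9 ≡ 1 (mod 8), (2/9) = +1, so (2/9)^2 = +1.
Reached (1/9) = 1. Collecting the sign flips along the way, the symbol is -1.

-1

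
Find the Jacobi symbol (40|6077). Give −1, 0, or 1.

1

Pull out 2^3: since 6077 ≡ 5 (mod 8), (2/6077) = -1, so (2/6077)^3 = -1.
Reciprocity: 5 ≡ 1 and 6077 ≡ 1 (mod 4), so (5/6077) = +(6077/5).
Reduce top mod 5: now compute (2/5).
Pull out 2: since 5 ≡ 5 (mod 8), (2/5) = -1.
Reached (1/5) = 1. Collecting the sign flips along the way, the symbol is +1.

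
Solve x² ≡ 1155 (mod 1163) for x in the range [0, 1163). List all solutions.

59, 1104

Since 1163 ≡ 3 (mod 4), a square root of 1155 is 1155^((1163+1)/4) = 1155^291 mod 1163.
Repeated squaring: 1155^2≡64, 1155^4≡607, 1155^8≡941, 1155^16≡438, 1155^32≡1112, 1155^64≡275, 1155^128≡30, 1155^256≡900 (mod 1163).
1155^291 = 1155^(256+32+2+1) ≡ 59 (mod 1163).
Check: 59² = 3481 ≡ 1155 (mod 1163). The two roots are 59 and 1104.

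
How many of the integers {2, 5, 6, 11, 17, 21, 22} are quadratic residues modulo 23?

2

(2/23) = +1 → QR.
(5/23) = -1 → non-residue.
(6/23) = +1 → QR.
(11/23) = -1 → non-residue.
(17/23) = -1 → non-residue.
(21/23) = -1 → non-residue.
(22/23) = -1 → non-residue.
Total quadratic residues among the 7: 2.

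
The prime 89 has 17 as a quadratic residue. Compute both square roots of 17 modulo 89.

27, 62

89 ≡ 1 (mod 4), so we find a root by search.
Trying successive values, 27² = 729 ≡ 17 (mod 89). The other root is 89 − 27 = 62.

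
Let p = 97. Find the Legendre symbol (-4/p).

Euler's criterion: (-4/97) ≡ 93^48 (mod 97).
93^2 ≡ 16 (mod 97)
93^4 ≡ 62 (mod 97)
93^8 ≡ 61 (mod 97)
93^16 ≡ 35 (mod 97)
93^32 ≡ 61 (mod 97)
93^48 = 93^(32+16) ≡ 1 (mod 97).
Result is 1, so (-4/97) = 1.

1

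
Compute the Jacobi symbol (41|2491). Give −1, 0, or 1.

1

Reciprocity: 41 ≡ 1 and 2491 ≡ 3 (mod 4), so (41/2491) = +(2491/41).
Reduce top mod 41: now compute (31/41).
Reciprocity: 31 ≡ 3 and 41 ≡ 1 (mod 4), so (31/41) = +(41/31).
Reduce top mod 31: now compute (10/31).
Pull out 2: since 31 ≡ 7 (mod 8), (2/31) = +1.
Reciprocity: 5 ≡ 1 and 31 ≡ 3 (mod 4), so (5/31) = +(31/5).
Reduce top mod 5: now compute (1/5).
Reached (1/5) = 1. Collecting the sign flips along the way, the symbol is +1.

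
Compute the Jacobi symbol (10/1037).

1

Pull out 2: since 1037 ≡ 5 (mod 8), (2/1037) = -1.
Reciprocity: 5 ≡ 1 and 1037 ≡ 1 (mod 4), so (5/1037) = +(1037/5).
Reduce top mod 5: now compute (2/5).
Pull out 2: since 5 ≡ 5 (mod 8), (2/5) = -1.
Reached (1/5) = 1. Collecting the sign flips along the way, the symbol is +1.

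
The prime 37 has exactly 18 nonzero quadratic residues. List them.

Square k = 1,…,18 (k and 37−k give the same square):
1²=1, 2²=4, 3²=9, 4²=16, 5²=25, 6²=36, 7²≡12, 8²≡27, 9²≡7, 10²≡26, 11²≡10, 12²≡33, 13²≡21, 14²≡11, 15²≡3, 16²≡34, 17²≡30, 18²≡28 (mod 37).
So the quadratic residues mod 37 are {1, 3, 4, 7, 9, 10, 11, 12, 16, 21, 25, 26, 27, 28, 30, 33, 34, 36}.

1 3 4 7 9 10 11 12 16 21 25 26 27 28 30 33 34 36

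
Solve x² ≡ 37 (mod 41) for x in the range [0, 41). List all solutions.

18, 23

41 ≡ 1 (mod 4), so we find a root by search.
Trying successive values, 18² = 324 ≡ 37 (mod 41). The other root is 41 − 18 = 23.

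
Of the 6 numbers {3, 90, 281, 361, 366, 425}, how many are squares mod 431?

(3/431) = +1 → QR.
(90/431) = +1 → QR.
(281/431) = -1 → non-residue.
(361/431) = +1 → QR.
(366/431) = +1 → QR.
(425/431) = -1 → non-residue.
Total quadratic residues among the 6: 4.

4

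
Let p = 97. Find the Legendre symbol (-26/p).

-1

Euler's criterion: (-26/97) ≡ 71^48 (mod 97).
71^2 ≡ 94 (mod 97)
71^4 ≡ 9 (mod 97)
71^8 ≡ 81 (mod 97)
71^16 ≡ 62 (mod 97)
71^32 ≡ 61 (mod 97)
71^48 = 71^(32+16) ≡ 96 (mod 97).
Result is 96 ≡ −1, so (-26/97) = −1.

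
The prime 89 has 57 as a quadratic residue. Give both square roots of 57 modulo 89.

18, 71

89 ≡ 1 (mod 4), so we find a root by search.
Trying successive values, 18² = 324 ≡ 57 (mod 89). The other root is 89 − 18 = 71.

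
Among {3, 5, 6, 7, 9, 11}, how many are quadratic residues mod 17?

1

(3/17) = -1 → non-residue.
(5/17) = -1 → non-residue.
(6/17) = -1 → non-residue.
(7/17) = -1 → non-residue.
(9/17) = +1 → QR.
(11/17) = -1 → non-residue.
Total quadratic residues among the 6: 1.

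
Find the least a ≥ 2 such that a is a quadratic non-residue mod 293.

(2/293) = −1, so 2 is the smallest positive non-residue mod 293.

2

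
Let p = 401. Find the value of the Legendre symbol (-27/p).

First reduce: -27 ≡ 374 (mod 401).
Pull out 2: since 401 ≡ 1 (mod 8), (2/401) = +1.
Reciprocity: 187 ≡ 3 and 401 ≡ 1 (mod 4), so (187/401) = +(401/187).
Reduce top mod 187: now compute (27/187).
Reciprocity: 27 ≡ 3 and 187 ≡ 3 (mod 4), so (27/187) = −(187/27).
Reduce top mod 27: now compute (25/27).
Reciprocity: 25 ≡ 1 and 27 ≡ 3 (mod 4), so (25/27) = +(27/25).
Reduce top mod 25: now compute (2/25).
Pull out 2: since 25 ≡ 1 (mod 8), (2/25) = +1.
Reached (1/25) = 1. Collecting the sign flips along the way, the symbol is -1.

-1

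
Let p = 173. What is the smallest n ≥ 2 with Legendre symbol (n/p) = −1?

(2/173) = −1, so 2 is the smallest positive non-residue mod 173.

2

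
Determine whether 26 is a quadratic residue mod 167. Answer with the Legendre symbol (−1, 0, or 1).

-1

Pull out 2: since 167 ≡ 7 (mod 8), (2/167) = +1.
Reciprocity: 13 ≡ 1 and 167 ≡ 3 (mod 4), so (13/167) = +(167/13).
Reduce top mod 13: now compute (11/13).
Reciprocity: 11 ≡ 3 and 13 ≡ 1 (mod 4), so (11/13) = +(13/11).
Reduce top mod 11: now compute (2/11).
Pull out 2: since 11 ≡ 3 (mod 8), (2/11) = -1.
Reached (1/11) = 1. Collecting the sign flips along the way, the symbol is -1.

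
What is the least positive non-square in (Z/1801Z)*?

(2/1801) = +1, so 2 is a residue.
(3/1801) = +1, so 3 is a residue.
(4/1801) = +1, so 4 is a residue.
(5/1801) = +1, so 5 is a residue.
(6/1801) = +1, so 6 is a residue.
(7/1801) = +1, so 7 is a residue.
(8/1801) = +1, so 8 is a residue.
(9/1801) = +1, so 9 is a residue.
(10/1801) = +1, so 10 is a residue.
(11/1801) = −1, so 11 is the smallest positive non-residue mod 1801.

11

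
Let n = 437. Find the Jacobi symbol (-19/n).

0

First reduce: -19 ≡ 418 (mod 437).
Pull out 2: since 437 ≡ 5 (mod 8), (2/437) = -1.
Reciprocity: 209 ≡ 1 and 437 ≡ 1 (mod 4), so (209/437) = +(437/209).
Reduce top mod 209: now compute (19/209).
Reciprocity: 19 ≡ 3 and 209 ≡ 1 (mod 4), so (19/209) = +(209/19).
Reduce top mod 19: now compute (0/19).
Top reduces to 0: gcd > 1, so the symbol is 0.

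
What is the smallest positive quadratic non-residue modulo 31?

(2/31) = +1, so 2 is a residue.
(3/31) = −1, so 3 is the smallest positive non-residue mod 31.

3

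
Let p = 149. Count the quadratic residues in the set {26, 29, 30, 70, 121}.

4

(26/149) = +1 → QR.
(29/149) = +1 → QR.
(30/149) = +1 → QR.
(70/149) = -1 → non-residue.
(121/149) = +1 → QR.
Total quadratic residues among the 5: 4.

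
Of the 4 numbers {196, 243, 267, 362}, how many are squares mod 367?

2

(196/367) = +1 → QR.
(243/367) = -1 → non-residue.
(267/367) = -1 → non-residue.
(362/367) = +1 → QR.
Total quadratic residues among the 4: 2.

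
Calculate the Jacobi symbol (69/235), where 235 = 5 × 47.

-1

Reciprocity: 69 ≡ 1 and 235 ≡ 3 (mod 4), so (69/235) = +(235/69).
Reduce top mod 69: now compute (28/69).
Pull out 2^2: since 69 ≡ 5 (mod 8), (2/69) = -1, so (2/69)^2 = +1.
Reciprocity: 7 ≡ 3 and 69 ≡ 1 (mod 4), so (7/69) = +(69/7).
Reduce top mod 7: now compute (6/7).
Pull out 2: since 7 ≡ 7 (mod 8), (2/7) = +1.
Reciprocity: 3 ≡ 3 and 7 ≡ 3 (mod 4), so (3/7) = −(7/3).
Reduce top mod 3: now compute (1/3).
Reached (1/3) = 1. Collecting the sign flips along the way, the symbol is -1.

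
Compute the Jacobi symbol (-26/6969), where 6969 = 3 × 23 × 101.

1

First reduce: -26 ≡ 6943 (mod 6969).
Reciprocity: 6943 ≡ 3 and 6969 ≡ 1 (mod 4), so (6943/6969) = +(6969/6943).
Reduce top mod 6943: now compute (26/6943).
Pull out 2: since 6943 ≡ 7 (mod 8), (2/6943) = +1.
Reciprocity: 13 ≡ 1 and 6943 ≡ 3 (mod 4), so (13/6943) = +(6943/13).
Reduce top mod 13: now compute (1/13).
Reached (1/13) = 1. Collecting the sign flips along the way, the symbol is +1.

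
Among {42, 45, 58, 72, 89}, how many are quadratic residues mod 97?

2

(42/97) = -1 → non-residue.
(45/97) = -1 → non-residue.
(58/97) = -1 → non-residue.
(72/97) = +1 → QR.
(89/97) = +1 → QR.
Total quadratic residues among the 5: 2.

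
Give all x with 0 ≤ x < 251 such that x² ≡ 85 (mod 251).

33, 218

Since 251 ≡ 3 (mod 4), a square root of 85 is 85^((251+1)/4) = 85^63 mod 251.
Repeated squaring: 85^2≡197, 85^4≡155, 85^8≡180, 85^16≡21, 85^32≡190 (mod 251).
85^63 = 85^(32+16+8+4+2+1) ≡ 218 (mod 251).
Check: 218² = 47524 ≡ 85 (mod 251). The two roots are 33 and 218.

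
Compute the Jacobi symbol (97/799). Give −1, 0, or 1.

Reciprocity: 97 ≡ 1 and 799 ≡ 3 (mod 4), so (97/799) = +(799/97).
Reduce top mod 97: now compute (23/97).
Reciprocity: 23 ≡ 3 and 97 ≡ 1 (mod 4), so (23/97) = +(97/23).
Reduce top mod 23: now compute (5/23).
Reciprocity: 5 ≡ 1 and 23 ≡ 3 (mod 4), so (5/23) = +(23/5).
Reduce top mod 5: now compute (3/5).
Reciprocity: 3 ≡ 3 and 5 ≡ 1 (mod 4), so (3/5) = +(5/3).
Reduce top mod 3: now compute (2/3).
Pull out 2: since 3 ≡ 3 (mod 8), (2/3) = -1.
Reached (1/3) = 1. Collecting the sign flips along the way, the symbol is -1.

-1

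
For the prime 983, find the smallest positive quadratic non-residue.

5

(2/983) = +1, so 2 is a residue.
(3/983) = +1, so 3 is a residue.
(4/983) = +1, so 4 is a residue.
(5/983) = −1, so 5 is the smallest positive non-residue mod 983.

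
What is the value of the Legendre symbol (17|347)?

Euler's criterion: (17/347) ≡ 17^173 (mod 347).
17^2 ≡ 289 (mod 347)
17^4 ≡ 241 (mod 347)
17^8 ≡ 132 (mod 347)
17^16 ≡ 74 (mod 347)
17^32 ≡ 271 (mod 347)
17^64 ≡ 224 (mod 347)
17^128 ≡ 208 (mod 347)
17^173 = 17^(128+32+8+4+1) ≡ 346 (mod 347).
Result is 346 ≡ −1, so (17/347) = −1.

-1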